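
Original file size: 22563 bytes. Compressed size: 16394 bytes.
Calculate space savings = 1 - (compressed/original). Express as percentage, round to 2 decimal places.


ratio = compressed/original = 16394/22563 = 0.726588
savings = 1 - ratio = 1 - 0.726588 = 0.273412
as a percentage: 0.273412 * 100 = 27.34%

Space savings = 1 - 16394/22563 = 27.34%


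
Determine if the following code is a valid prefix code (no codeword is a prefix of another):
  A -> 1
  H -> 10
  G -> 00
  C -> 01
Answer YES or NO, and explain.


Checking each pair (does one codeword prefix another?):
  A='1' vs H='10': prefix -- VIOLATION

NO -- this is NOT a valid prefix code. A (1) is a prefix of H (10).


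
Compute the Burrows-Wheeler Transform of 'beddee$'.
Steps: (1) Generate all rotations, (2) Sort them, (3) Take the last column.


Rotations (sorted):
  0: $beddee -> last char: e
  1: beddee$ -> last char: $
  2: ddee$be -> last char: e
  3: dee$bed -> last char: d
  4: e$bedde -> last char: e
  5: eddee$b -> last char: b
  6: ee$bedd -> last char: d


BWT = e$edebd


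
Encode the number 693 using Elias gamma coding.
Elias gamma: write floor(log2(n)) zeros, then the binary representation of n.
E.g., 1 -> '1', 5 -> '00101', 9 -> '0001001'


num_bits = floor(log2(693)) + 1 = 10
leading_zeros = num_bits - 1 = 9
binary(693) = 1010110101

Elias gamma(693) = '000000000' + '1010110101' = 0000000001010110101 (19 bits)


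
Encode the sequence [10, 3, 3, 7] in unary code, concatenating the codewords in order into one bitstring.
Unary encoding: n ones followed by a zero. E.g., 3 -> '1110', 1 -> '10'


Encode each number as n ones followed by a terminating 0:
  10 -> 11111111110 (11 bits)
  3 -> 1110 (4 bits)
  3 -> 1110 (4 bits)
  7 -> 11111110 (8 bits)
Total length = 11 + 4 + 4 + 8 = 27 bits.

Unary([10, 3, 3, 7]) = 111111111101110111011111110 (27 bits)


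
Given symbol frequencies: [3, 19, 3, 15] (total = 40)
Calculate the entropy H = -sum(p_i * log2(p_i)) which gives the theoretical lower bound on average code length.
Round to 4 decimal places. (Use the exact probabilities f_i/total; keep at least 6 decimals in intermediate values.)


Per-symbol terms -p_i * log2(p_i) with p_i = f_i/40:
  p = 3/40 = 0.075000: log2(p) = -3.736966, -p*log2(p) = 0.280272
  p = 19/40 = 0.475000: log2(p) = -1.074001, -p*log2(p) = 0.510150
  p = 3/40 = 0.075000: log2(p) = -3.736966, -p*log2(p) = 0.280272
  p = 15/40 = 0.375000: log2(p) = -1.415037, -p*log2(p) = 0.530639
H = 0.280272 + 0.510150 + 0.280272 + 0.530639 = 1.601333

H = 1.6013 bits/symbol


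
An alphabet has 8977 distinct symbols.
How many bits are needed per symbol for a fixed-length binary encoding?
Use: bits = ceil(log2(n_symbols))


log2(8977) = 13.132
Bracket: 2^13 = 8192 < 8977 <= 2^14 = 16384
So ceil(log2(8977)) = 14

bits = ceil(log2(8977)) = ceil(13.132) = 14 bits


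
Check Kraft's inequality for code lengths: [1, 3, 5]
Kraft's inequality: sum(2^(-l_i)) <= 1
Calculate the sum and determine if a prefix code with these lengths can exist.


Sum = 2^(-1) + 2^(-3) + 2^(-5)
    = 0.5 + 0.125 + 0.03125
    = 21/32 = 0.65625
Since 0.65625 <= 1, Kraft's inequality IS satisfied.
A prefix code with these lengths CAN exist.

Kraft sum = 0.65625. Satisfied.


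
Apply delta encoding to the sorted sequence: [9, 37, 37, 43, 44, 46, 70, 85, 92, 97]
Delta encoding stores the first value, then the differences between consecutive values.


First value: 9
Deltas:
  37 - 9 = 28
  37 - 37 = 0
  43 - 37 = 6
  44 - 43 = 1
  46 - 44 = 2
  70 - 46 = 24
  85 - 70 = 15
  92 - 85 = 7
  97 - 92 = 5


Delta encoded: [9, 28, 0, 6, 1, 2, 24, 15, 7, 5]


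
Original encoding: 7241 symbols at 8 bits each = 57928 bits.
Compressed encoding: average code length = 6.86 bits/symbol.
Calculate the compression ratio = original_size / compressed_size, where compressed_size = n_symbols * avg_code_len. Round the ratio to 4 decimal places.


original_size = n_symbols * orig_bits = 7241 * 8 = 57928 bits
compressed_size = n_symbols * avg_code_len = 7241 * 6.86 = 49673.26 bits
ratio = original_size / compressed_size = 57928 / 49673.26 = 1.1662

Compression ratio = 1.1662


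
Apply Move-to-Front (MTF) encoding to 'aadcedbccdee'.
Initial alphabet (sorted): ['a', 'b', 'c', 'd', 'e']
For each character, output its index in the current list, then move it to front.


MTF encoding:
'a': index 0 in ['a', 'b', 'c', 'd', 'e'] -> ['a', 'b', 'c', 'd', 'e']
'a': index 0 in ['a', 'b', 'c', 'd', 'e'] -> ['a', 'b', 'c', 'd', 'e']
'd': index 3 in ['a', 'b', 'c', 'd', 'e'] -> ['d', 'a', 'b', 'c', 'e']
'c': index 3 in ['d', 'a', 'b', 'c', 'e'] -> ['c', 'd', 'a', 'b', 'e']
'e': index 4 in ['c', 'd', 'a', 'b', 'e'] -> ['e', 'c', 'd', 'a', 'b']
'd': index 2 in ['e', 'c', 'd', 'a', 'b'] -> ['d', 'e', 'c', 'a', 'b']
'b': index 4 in ['d', 'e', 'c', 'a', 'b'] -> ['b', 'd', 'e', 'c', 'a']
'c': index 3 in ['b', 'd', 'e', 'c', 'a'] -> ['c', 'b', 'd', 'e', 'a']
'c': index 0 in ['c', 'b', 'd', 'e', 'a'] -> ['c', 'b', 'd', 'e', 'a']
'd': index 2 in ['c', 'b', 'd', 'e', 'a'] -> ['d', 'c', 'b', 'e', 'a']
'e': index 3 in ['d', 'c', 'b', 'e', 'a'] -> ['e', 'd', 'c', 'b', 'a']
'e': index 0 in ['e', 'd', 'c', 'b', 'a'] -> ['e', 'd', 'c', 'b', 'a']


Output: [0, 0, 3, 3, 4, 2, 4, 3, 0, 2, 3, 0]


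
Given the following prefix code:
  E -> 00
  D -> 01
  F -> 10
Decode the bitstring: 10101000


Decoding step by step:
Bits 10 -> F
Bits 10 -> F
Bits 10 -> F
Bits 00 -> E


Decoded message: FFFE


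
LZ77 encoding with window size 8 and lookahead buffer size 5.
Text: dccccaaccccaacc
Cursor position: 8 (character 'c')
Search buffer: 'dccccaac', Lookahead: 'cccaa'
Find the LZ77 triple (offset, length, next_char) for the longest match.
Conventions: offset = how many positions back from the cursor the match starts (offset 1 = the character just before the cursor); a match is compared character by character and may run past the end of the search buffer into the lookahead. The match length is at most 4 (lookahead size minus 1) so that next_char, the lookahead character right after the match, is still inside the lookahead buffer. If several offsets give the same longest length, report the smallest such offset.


Try each offset into the search buffer:
  offset=1 (pos 7, char 'c'): match length 3
  offset=2 (pos 6, char 'a'): match length 0
  offset=3 (pos 5, char 'a'): match length 0
  offset=4 (pos 4, char 'c'): match length 1
  offset=5 (pos 3, char 'c'): match length 2
  offset=6 (pos 2, char 'c'): match length 4
  offset=7 (pos 1, char 'c'): match length 3
  offset=8 (pos 0, char 'd'): match length 0
Longest match has length 4 at offset 6.
next_char = character at position 8 + 4 = 12 -> 'a'

Best match: offset=6, length=4 (matching 'ccca' starting at position 2)
LZ77 triple: (6, 4, 'a')


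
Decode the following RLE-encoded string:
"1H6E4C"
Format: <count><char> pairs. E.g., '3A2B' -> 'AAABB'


Expanding each <count><char> pair:
  1H -> 'H'
  6E -> 'EEEEEE'
  4C -> 'CCCC'

Decoded = HEEEEEECCCC


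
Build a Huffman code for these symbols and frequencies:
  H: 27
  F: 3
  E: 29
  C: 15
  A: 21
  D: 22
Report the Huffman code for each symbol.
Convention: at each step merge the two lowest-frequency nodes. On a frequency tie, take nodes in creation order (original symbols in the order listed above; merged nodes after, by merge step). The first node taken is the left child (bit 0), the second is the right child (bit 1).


Huffman tree construction:
Step 1: Merge F(3) + C(15) = 18
Step 2: Merge (F+C)(18) + A(21) = 39
Step 3: Merge D(22) + H(27) = 49
Step 4: Merge E(29) + ((F+C)+A)(39) = 68
Step 5: Merge (D+H)(49) + (E+((F+C)+A))(68) = 117
Read each symbol's code off the tree from the root (left child = 0, right child = 1).

Codes:
  H: 01 (length 2)
  F: 1100 (length 4)
  E: 10 (length 2)
  C: 1101 (length 4)
  A: 111 (length 3)
  D: 00 (length 2)
Average code length: 291/117 = 2.4872 bits/symbol


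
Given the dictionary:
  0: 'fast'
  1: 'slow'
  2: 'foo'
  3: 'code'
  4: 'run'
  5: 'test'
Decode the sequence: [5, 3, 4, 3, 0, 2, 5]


Look up each index in the dictionary:
  5 -> 'test'
  3 -> 'code'
  4 -> 'run'
  3 -> 'code'
  0 -> 'fast'
  2 -> 'foo'
  5 -> 'test'

Decoded: "test code run code fast foo test"


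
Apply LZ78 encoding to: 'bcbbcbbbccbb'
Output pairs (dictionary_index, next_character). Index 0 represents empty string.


LZ78 encoding steps:
Dictionary: {0: ''}
Step 1: w='' (idx 0), next='b' -> output (0, 'b'), add 'b' as idx 1
Step 2: w='' (idx 0), next='c' -> output (0, 'c'), add 'c' as idx 2
Step 3: w='b' (idx 1), next='b' -> output (1, 'b'), add 'bb' as idx 3
Step 4: w='c' (idx 2), next='b' -> output (2, 'b'), add 'cb' as idx 4
Step 5: w='bb' (idx 3), next='c' -> output (3, 'c'), add 'bbc' as idx 5
Step 6: w='cb' (idx 4), next='b' -> output (4, 'b'), add 'cbb' as idx 6


Encoded: [(0, 'b'), (0, 'c'), (1, 'b'), (2, 'b'), (3, 'c'), (4, 'b')]


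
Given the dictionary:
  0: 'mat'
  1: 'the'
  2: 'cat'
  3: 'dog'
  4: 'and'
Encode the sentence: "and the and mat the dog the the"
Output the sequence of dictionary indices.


Look up each word in the dictionary:
  'and' -> 4
  'the' -> 1
  'and' -> 4
  'mat' -> 0
  'the' -> 1
  'dog' -> 3
  'the' -> 1
  'the' -> 1

Encoded: [4, 1, 4, 0, 1, 3, 1, 1]


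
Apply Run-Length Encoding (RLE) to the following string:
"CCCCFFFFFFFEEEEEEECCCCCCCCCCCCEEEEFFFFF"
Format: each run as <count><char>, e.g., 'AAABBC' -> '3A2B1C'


Scanning runs left to right:
  i=0: run of 'C' x 4 -> '4C'
  i=4: run of 'F' x 7 -> '7F'
  i=11: run of 'E' x 7 -> '7E'
  i=18: run of 'C' x 12 -> '12C'
  i=30: run of 'E' x 4 -> '4E'
  i=34: run of 'F' x 5 -> '5F'

RLE = 4C7F7E12C4E5F


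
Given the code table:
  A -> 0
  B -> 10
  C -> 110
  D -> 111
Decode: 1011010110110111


Decoding:
10 -> B
110 -> C
10 -> B
110 -> C
110 -> C
111 -> D


Result: BCBCCD


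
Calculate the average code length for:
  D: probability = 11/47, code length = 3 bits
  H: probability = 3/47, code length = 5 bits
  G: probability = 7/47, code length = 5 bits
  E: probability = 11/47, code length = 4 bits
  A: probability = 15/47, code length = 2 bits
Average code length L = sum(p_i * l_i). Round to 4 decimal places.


Weighted contributions p_i * l_i:
  D: (11/47) * 3 = 33/47
  H: (3/47) * 5 = 15/47
  G: (7/47) * 5 = 35/47
  E: (11/47) * 4 = 44/47
  A: (15/47) * 2 = 30/47
Sum = (33 + 15 + 35 + 44 + 30)/47 = 157/47

L = 157/47 = 3.3404 bits/symbol


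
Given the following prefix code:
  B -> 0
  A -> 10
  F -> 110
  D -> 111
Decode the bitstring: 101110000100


Decoding step by step:
Bits 10 -> A
Bits 111 -> D
Bits 0 -> B
Bits 0 -> B
Bits 0 -> B
Bits 0 -> B
Bits 10 -> A
Bits 0 -> B


Decoded message: ADBBBBAB


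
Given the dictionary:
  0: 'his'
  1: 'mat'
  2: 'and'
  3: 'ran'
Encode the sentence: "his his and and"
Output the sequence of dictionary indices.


Look up each word in the dictionary:
  'his' -> 0
  'his' -> 0
  'and' -> 2
  'and' -> 2

Encoded: [0, 0, 2, 2]


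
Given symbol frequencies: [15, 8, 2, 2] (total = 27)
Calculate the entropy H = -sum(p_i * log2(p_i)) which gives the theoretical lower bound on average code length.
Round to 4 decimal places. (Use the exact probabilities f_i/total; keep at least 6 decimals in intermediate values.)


Per-symbol terms -p_i * log2(p_i) with p_i = f_i/27:
  p = 15/27 = 0.555556: log2(p) = -0.847997, -p*log2(p) = 0.471109
  p = 8/27 = 0.296296: log2(p) = -1.754888, -p*log2(p) = 0.519967
  p = 2/27 = 0.074074: log2(p) = -3.754888, -p*log2(p) = 0.278140
  p = 2/27 = 0.074074: log2(p) = -3.754888, -p*log2(p) = 0.278140
H = 0.471109 + 0.519967 + 0.278140 + 0.278140 = 1.547356

H = 1.5474 bits/symbol


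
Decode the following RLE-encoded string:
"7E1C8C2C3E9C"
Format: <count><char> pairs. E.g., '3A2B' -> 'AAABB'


Expanding each <count><char> pair:
  7E -> 'EEEEEEE'
  1C -> 'C'
  8C -> 'CCCCCCCC'
  2C -> 'CC'
  3E -> 'EEE'
  9C -> 'CCCCCCCCC'

Decoded = EEEEEEECCCCCCCCCCCEEECCCCCCCCC


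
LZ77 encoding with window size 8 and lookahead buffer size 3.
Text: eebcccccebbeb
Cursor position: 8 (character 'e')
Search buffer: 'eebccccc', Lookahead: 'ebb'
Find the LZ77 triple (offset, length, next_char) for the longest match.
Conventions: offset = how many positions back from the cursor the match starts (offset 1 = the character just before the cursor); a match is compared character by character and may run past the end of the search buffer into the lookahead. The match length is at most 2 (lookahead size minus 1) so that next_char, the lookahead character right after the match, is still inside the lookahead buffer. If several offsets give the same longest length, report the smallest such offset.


Try each offset into the search buffer:
  offset=1 (pos 7, char 'c'): match length 0
  offset=2 (pos 6, char 'c'): match length 0
  offset=3 (pos 5, char 'c'): match length 0
  offset=4 (pos 4, char 'c'): match length 0
  offset=5 (pos 3, char 'c'): match length 0
  offset=6 (pos 2, char 'b'): match length 0
  offset=7 (pos 1, char 'e'): match length 2
  offset=8 (pos 0, char 'e'): match length 1
Longest match has length 2 at offset 7.
next_char = character at position 8 + 2 = 10 -> 'b'

Best match: offset=7, length=2 (matching 'eb' starting at position 1)
LZ77 triple: (7, 2, 'b')


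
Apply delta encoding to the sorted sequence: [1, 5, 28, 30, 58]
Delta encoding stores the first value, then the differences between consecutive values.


First value: 1
Deltas:
  5 - 1 = 4
  28 - 5 = 23
  30 - 28 = 2
  58 - 30 = 28


Delta encoded: [1, 4, 23, 2, 28]


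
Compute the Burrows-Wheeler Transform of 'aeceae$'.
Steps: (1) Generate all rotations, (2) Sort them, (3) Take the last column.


Rotations (sorted):
  0: $aeceae -> last char: e
  1: ae$aece -> last char: e
  2: aeceae$ -> last char: $
  3: ceae$ae -> last char: e
  4: e$aecea -> last char: a
  5: eae$aec -> last char: c
  6: eceae$a -> last char: a


BWT = ee$eaca


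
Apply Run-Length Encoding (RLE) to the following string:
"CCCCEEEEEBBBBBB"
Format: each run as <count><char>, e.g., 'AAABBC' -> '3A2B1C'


Scanning runs left to right:
  i=0: run of 'C' x 4 -> '4C'
  i=4: run of 'E' x 5 -> '5E'
  i=9: run of 'B' x 6 -> '6B'

RLE = 4C5E6B


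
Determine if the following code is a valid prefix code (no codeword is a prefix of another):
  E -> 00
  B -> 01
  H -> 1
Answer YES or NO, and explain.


Checking each pair (does one codeword prefix another?):
  E='00' vs B='01': no prefix
  E='00' vs H='1': no prefix
  B='01' vs E='00': no prefix
  B='01' vs H='1': no prefix
  H='1' vs E='00': no prefix
  H='1' vs B='01': no prefix
No violation found over all pairs.

YES -- this is a valid prefix code. No codeword is a prefix of any other codeword.


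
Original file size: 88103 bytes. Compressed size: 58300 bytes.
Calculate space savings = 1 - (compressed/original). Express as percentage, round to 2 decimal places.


ratio = compressed/original = 58300/88103 = 0.661725
savings = 1 - ratio = 1 - 0.661725 = 0.338275
as a percentage: 0.338275 * 100 = 33.83%

Space savings = 1 - 58300/88103 = 33.83%


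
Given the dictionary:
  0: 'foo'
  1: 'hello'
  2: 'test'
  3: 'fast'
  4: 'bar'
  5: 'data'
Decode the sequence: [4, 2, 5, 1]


Look up each index in the dictionary:
  4 -> 'bar'
  2 -> 'test'
  5 -> 'data'
  1 -> 'hello'

Decoded: "bar test data hello"


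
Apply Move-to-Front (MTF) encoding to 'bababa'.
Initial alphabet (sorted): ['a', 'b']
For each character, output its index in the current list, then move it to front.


MTF encoding:
'b': index 1 in ['a', 'b'] -> ['b', 'a']
'a': index 1 in ['b', 'a'] -> ['a', 'b']
'b': index 1 in ['a', 'b'] -> ['b', 'a']
'a': index 1 in ['b', 'a'] -> ['a', 'b']
'b': index 1 in ['a', 'b'] -> ['b', 'a']
'a': index 1 in ['b', 'a'] -> ['a', 'b']


Output: [1, 1, 1, 1, 1, 1]


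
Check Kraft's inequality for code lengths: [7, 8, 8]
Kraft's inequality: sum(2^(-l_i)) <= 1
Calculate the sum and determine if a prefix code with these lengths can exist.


Sum = 2^(-7) + 2^(-8) + 2^(-8)
    = 0.0078125 + 0.00390625 + 0.00390625
    = 4/256 = 0.015625
Since 0.015625 <= 1, Kraft's inequality IS satisfied.
A prefix code with these lengths CAN exist.

Kraft sum = 0.015625. Satisfied.


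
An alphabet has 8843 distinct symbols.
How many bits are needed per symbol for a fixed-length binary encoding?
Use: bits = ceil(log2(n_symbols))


log2(8843) = 13.1103
Bracket: 2^13 = 8192 < 8843 <= 2^14 = 16384
So ceil(log2(8843)) = 14

bits = ceil(log2(8843)) = ceil(13.1103) = 14 bits


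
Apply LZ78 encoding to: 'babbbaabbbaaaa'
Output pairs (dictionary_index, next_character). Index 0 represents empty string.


LZ78 encoding steps:
Dictionary: {0: ''}
Step 1: w='' (idx 0), next='b' -> output (0, 'b'), add 'b' as idx 1
Step 2: w='' (idx 0), next='a' -> output (0, 'a'), add 'a' as idx 2
Step 3: w='b' (idx 1), next='b' -> output (1, 'b'), add 'bb' as idx 3
Step 4: w='b' (idx 1), next='a' -> output (1, 'a'), add 'ba' as idx 4
Step 5: w='a' (idx 2), next='b' -> output (2, 'b'), add 'ab' as idx 5
Step 6: w='bb' (idx 3), next='a' -> output (3, 'a'), add 'bba' as idx 6
Step 7: w='a' (idx 2), next='a' -> output (2, 'a'), add 'aa' as idx 7
Step 8: w='a' (idx 2), end of input -> output (2, '')


Encoded: [(0, 'b'), (0, 'a'), (1, 'b'), (1, 'a'), (2, 'b'), (3, 'a'), (2, 'a'), (2, '')]


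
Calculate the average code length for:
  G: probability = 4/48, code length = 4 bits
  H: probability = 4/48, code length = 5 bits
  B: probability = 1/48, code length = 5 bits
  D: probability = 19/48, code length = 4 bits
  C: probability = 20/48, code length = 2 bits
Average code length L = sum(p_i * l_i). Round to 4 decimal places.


Weighted contributions p_i * l_i:
  G: (4/48) * 4 = 16/48
  H: (4/48) * 5 = 20/48
  B: (1/48) * 5 = 5/48
  D: (19/48) * 4 = 76/48
  C: (20/48) * 2 = 40/48
Sum = (16 + 20 + 5 + 76 + 40)/48 = 157/48

L = 157/48 = 3.2708 bits/symbol


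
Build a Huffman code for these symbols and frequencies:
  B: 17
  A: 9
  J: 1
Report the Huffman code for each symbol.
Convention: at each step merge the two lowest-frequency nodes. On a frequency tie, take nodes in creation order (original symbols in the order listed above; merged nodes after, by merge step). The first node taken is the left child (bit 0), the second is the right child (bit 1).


Huffman tree construction:
Step 1: Merge J(1) + A(9) = 10
Step 2: Merge (J+A)(10) + B(17) = 27
Read each symbol's code off the tree from the root (left child = 0, right child = 1).

Codes:
  B: 1 (length 1)
  A: 01 (length 2)
  J: 00 (length 2)
Average code length: 37/27 = 1.3704 bits/symbol


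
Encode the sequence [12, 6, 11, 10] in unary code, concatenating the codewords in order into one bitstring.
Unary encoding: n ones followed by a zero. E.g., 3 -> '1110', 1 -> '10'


Encode each number as n ones followed by a terminating 0:
  12 -> 1111111111110 (13 bits)
  6 -> 1111110 (7 bits)
  11 -> 111111111110 (12 bits)
  10 -> 11111111110 (11 bits)
Total length = 13 + 7 + 12 + 11 = 43 bits.

Unary([12, 6, 11, 10]) = 1111111111110111111011111111111011111111110 (43 bits)


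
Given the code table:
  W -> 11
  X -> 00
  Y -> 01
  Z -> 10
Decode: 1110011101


Decoding:
11 -> W
10 -> Z
01 -> Y
11 -> W
01 -> Y


Result: WZYWY


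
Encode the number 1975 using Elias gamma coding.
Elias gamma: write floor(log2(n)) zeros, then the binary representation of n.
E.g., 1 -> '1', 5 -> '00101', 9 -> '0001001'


num_bits = floor(log2(1975)) + 1 = 11
leading_zeros = num_bits - 1 = 10
binary(1975) = 11110110111

Elias gamma(1975) = '0000000000' + '11110110111' = 000000000011110110111 (21 bits)


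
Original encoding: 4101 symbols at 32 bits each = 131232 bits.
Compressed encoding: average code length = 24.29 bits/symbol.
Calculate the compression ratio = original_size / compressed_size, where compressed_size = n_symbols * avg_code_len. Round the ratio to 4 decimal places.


original_size = n_symbols * orig_bits = 4101 * 32 = 131232 bits
compressed_size = n_symbols * avg_code_len = 4101 * 24.29 = 99613.29 bits
ratio = original_size / compressed_size = 131232 / 99613.29 = 1.3174

Compression ratio = 1.3174


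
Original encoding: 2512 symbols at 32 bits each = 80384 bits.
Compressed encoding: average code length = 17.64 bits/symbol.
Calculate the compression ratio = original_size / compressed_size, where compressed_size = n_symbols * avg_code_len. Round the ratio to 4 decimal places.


original_size = n_symbols * orig_bits = 2512 * 32 = 80384 bits
compressed_size = n_symbols * avg_code_len = 2512 * 17.64 = 44311.68 bits
ratio = original_size / compressed_size = 80384 / 44311.68 = 1.8141

Compression ratio = 1.8141


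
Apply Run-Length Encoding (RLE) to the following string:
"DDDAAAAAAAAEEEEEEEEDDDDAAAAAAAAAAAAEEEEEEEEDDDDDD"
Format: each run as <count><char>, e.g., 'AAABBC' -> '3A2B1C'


Scanning runs left to right:
  i=0: run of 'D' x 3 -> '3D'
  i=3: run of 'A' x 8 -> '8A'
  i=11: run of 'E' x 8 -> '8E'
  i=19: run of 'D' x 4 -> '4D'
  i=23: run of 'A' x 12 -> '12A'
  i=35: run of 'E' x 8 -> '8E'
  i=43: run of 'D' x 6 -> '6D'

RLE = 3D8A8E4D12A8E6D


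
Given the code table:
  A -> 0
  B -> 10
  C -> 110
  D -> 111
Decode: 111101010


Decoding:
111 -> D
10 -> B
10 -> B
10 -> B


Result: DBBB


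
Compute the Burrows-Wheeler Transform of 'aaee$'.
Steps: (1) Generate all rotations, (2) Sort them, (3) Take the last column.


Rotations (sorted):
  0: $aaee -> last char: e
  1: aaee$ -> last char: $
  2: aee$a -> last char: a
  3: e$aae -> last char: e
  4: ee$aa -> last char: a


BWT = e$aea


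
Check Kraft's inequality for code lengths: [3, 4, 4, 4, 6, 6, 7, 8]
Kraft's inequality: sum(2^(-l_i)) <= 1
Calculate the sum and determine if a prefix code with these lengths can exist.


Sum = 2^(-3) + 2^(-4) + 2^(-4) + 2^(-4) + 2^(-6) + 2^(-6) + 2^(-7) + 2^(-8)
    = 0.125 + 0.0625 + 0.0625 + 0.0625 + 0.015625 + 0.015625 + 0.0078125 + 0.00390625
    = 91/256 = 0.35546875
Since 0.35546875 <= 1, Kraft's inequality IS satisfied.
A prefix code with these lengths CAN exist.

Kraft sum = 0.35546875. Satisfied.


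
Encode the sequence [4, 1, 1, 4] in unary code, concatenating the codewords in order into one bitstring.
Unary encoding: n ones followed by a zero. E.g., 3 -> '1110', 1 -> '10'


Encode each number as n ones followed by a terminating 0:
  4 -> 11110 (5 bits)
  1 -> 10 (2 bits)
  1 -> 10 (2 bits)
  4 -> 11110 (5 bits)
Total length = 5 + 2 + 2 + 5 = 14 bits.

Unary([4, 1, 1, 4]) = 11110101011110 (14 bits)


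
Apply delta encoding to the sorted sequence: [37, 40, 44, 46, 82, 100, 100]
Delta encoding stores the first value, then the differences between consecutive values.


First value: 37
Deltas:
  40 - 37 = 3
  44 - 40 = 4
  46 - 44 = 2
  82 - 46 = 36
  100 - 82 = 18
  100 - 100 = 0


Delta encoded: [37, 3, 4, 2, 36, 18, 0]


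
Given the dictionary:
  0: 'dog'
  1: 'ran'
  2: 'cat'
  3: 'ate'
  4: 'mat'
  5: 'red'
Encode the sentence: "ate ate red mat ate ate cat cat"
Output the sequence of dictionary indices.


Look up each word in the dictionary:
  'ate' -> 3
  'ate' -> 3
  'red' -> 5
  'mat' -> 4
  'ate' -> 3
  'ate' -> 3
  'cat' -> 2
  'cat' -> 2

Encoded: [3, 3, 5, 4, 3, 3, 2, 2]


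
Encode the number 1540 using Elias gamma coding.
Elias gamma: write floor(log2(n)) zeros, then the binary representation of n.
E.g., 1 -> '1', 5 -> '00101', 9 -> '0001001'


num_bits = floor(log2(1540)) + 1 = 11
leading_zeros = num_bits - 1 = 10
binary(1540) = 11000000100

Elias gamma(1540) = '0000000000' + '11000000100' = 000000000011000000100 (21 bits)


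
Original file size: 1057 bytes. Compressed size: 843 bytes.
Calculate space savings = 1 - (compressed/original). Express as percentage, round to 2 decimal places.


ratio = compressed/original = 843/1057 = 0.79754
savings = 1 - ratio = 1 - 0.79754 = 0.20246
as a percentage: 0.20246 * 100 = 20.25%

Space savings = 1 - 843/1057 = 20.25%


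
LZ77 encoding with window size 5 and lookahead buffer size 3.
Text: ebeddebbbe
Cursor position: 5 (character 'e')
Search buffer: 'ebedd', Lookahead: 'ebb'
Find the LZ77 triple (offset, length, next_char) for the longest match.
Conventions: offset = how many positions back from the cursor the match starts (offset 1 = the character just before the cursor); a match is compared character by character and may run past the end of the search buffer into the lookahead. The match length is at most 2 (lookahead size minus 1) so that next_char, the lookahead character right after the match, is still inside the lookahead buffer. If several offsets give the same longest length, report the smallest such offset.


Try each offset into the search buffer:
  offset=1 (pos 4, char 'd'): match length 0
  offset=2 (pos 3, char 'd'): match length 0
  offset=3 (pos 2, char 'e'): match length 1
  offset=4 (pos 1, char 'b'): match length 0
  offset=5 (pos 0, char 'e'): match length 2
Longest match has length 2 at offset 5.
next_char = character at position 5 + 2 = 7 -> 'b'

Best match: offset=5, length=2 (matching 'eb' starting at position 0)
LZ77 triple: (5, 2, 'b')


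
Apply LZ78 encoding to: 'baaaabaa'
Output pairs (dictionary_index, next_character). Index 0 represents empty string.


LZ78 encoding steps:
Dictionary: {0: ''}
Step 1: w='' (idx 0), next='b' -> output (0, 'b'), add 'b' as idx 1
Step 2: w='' (idx 0), next='a' -> output (0, 'a'), add 'a' as idx 2
Step 3: w='a' (idx 2), next='a' -> output (2, 'a'), add 'aa' as idx 3
Step 4: w='a' (idx 2), next='b' -> output (2, 'b'), add 'ab' as idx 4
Step 5: w='aa' (idx 3), end of input -> output (3, '')


Encoded: [(0, 'b'), (0, 'a'), (2, 'a'), (2, 'b'), (3, '')]


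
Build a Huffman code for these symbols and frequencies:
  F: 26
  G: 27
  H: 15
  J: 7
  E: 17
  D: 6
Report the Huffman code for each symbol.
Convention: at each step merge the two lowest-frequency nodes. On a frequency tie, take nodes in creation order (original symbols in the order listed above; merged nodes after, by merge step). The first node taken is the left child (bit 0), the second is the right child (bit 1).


Huffman tree construction:
Step 1: Merge D(6) + J(7) = 13
Step 2: Merge (D+J)(13) + H(15) = 28
Step 3: Merge E(17) + F(26) = 43
Step 4: Merge G(27) + ((D+J)+H)(28) = 55
Step 5: Merge (E+F)(43) + (G+((D+J)+H))(55) = 98
Read each symbol's code off the tree from the root (left child = 0, right child = 1).

Codes:
  F: 01 (length 2)
  G: 10 (length 2)
  H: 111 (length 3)
  J: 1101 (length 4)
  E: 00 (length 2)
  D: 1100 (length 4)
Average code length: 237/98 = 2.4184 bits/symbol


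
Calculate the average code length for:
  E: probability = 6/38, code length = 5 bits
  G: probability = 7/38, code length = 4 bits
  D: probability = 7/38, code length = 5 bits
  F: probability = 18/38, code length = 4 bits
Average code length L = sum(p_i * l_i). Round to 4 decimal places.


Weighted contributions p_i * l_i:
  E: (6/38) * 5 = 30/38
  G: (7/38) * 4 = 28/38
  D: (7/38) * 5 = 35/38
  F: (18/38) * 4 = 72/38
Sum = (30 + 28 + 35 + 72)/38 = 165/38

L = 165/38 = 4.3421 bits/symbol


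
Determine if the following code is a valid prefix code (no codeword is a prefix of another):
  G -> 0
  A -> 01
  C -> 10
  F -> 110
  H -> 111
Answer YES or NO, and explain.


Checking each pair (does one codeword prefix another?):
  G='0' vs A='01': prefix -- VIOLATION

NO -- this is NOT a valid prefix code. G (0) is a prefix of A (01).


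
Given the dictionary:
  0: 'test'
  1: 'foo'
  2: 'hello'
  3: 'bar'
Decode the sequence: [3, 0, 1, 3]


Look up each index in the dictionary:
  3 -> 'bar'
  0 -> 'test'
  1 -> 'foo'
  3 -> 'bar'

Decoded: "bar test foo bar"


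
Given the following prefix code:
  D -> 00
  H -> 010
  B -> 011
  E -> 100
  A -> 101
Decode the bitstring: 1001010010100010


Decoding step by step:
Bits 100 -> E
Bits 101 -> A
Bits 00 -> D
Bits 101 -> A
Bits 00 -> D
Bits 010 -> H


Decoded message: EADADH


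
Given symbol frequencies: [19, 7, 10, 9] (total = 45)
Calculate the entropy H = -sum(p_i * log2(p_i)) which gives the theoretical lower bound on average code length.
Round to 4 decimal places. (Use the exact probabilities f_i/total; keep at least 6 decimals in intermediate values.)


Per-symbol terms -p_i * log2(p_i) with p_i = f_i/45:
  p = 19/45 = 0.422222: log2(p) = -1.243926, -p*log2(p) = 0.525213
  p = 7/45 = 0.155556: log2(p) = -2.684498, -p*log2(p) = 0.417589
  p = 10/45 = 0.222222: log2(p) = -2.169925, -p*log2(p) = 0.482206
  p = 9/45 = 0.200000: log2(p) = -2.321928, -p*log2(p) = 0.464386
H = 0.525213 + 0.417589 + 0.482206 + 0.464386 = 1.889394

H = 1.8894 bits/symbol


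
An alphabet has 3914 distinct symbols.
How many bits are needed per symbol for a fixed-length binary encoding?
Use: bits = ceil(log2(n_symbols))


log2(3914) = 11.9344
Bracket: 2^11 = 2048 < 3914 <= 2^12 = 4096
So ceil(log2(3914)) = 12

bits = ceil(log2(3914)) = ceil(11.9344) = 12 bits


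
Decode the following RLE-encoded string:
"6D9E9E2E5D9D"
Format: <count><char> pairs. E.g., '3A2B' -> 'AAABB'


Expanding each <count><char> pair:
  6D -> 'DDDDDD'
  9E -> 'EEEEEEEEE'
  9E -> 'EEEEEEEEE'
  2E -> 'EE'
  5D -> 'DDDDD'
  9D -> 'DDDDDDDDD'

Decoded = DDDDDDEEEEEEEEEEEEEEEEEEEEDDDDDDDDDDDDDD


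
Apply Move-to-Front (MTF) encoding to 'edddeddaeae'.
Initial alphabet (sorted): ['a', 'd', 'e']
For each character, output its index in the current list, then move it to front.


MTF encoding:
'e': index 2 in ['a', 'd', 'e'] -> ['e', 'a', 'd']
'd': index 2 in ['e', 'a', 'd'] -> ['d', 'e', 'a']
'd': index 0 in ['d', 'e', 'a'] -> ['d', 'e', 'a']
'd': index 0 in ['d', 'e', 'a'] -> ['d', 'e', 'a']
'e': index 1 in ['d', 'e', 'a'] -> ['e', 'd', 'a']
'd': index 1 in ['e', 'd', 'a'] -> ['d', 'e', 'a']
'd': index 0 in ['d', 'e', 'a'] -> ['d', 'e', 'a']
'a': index 2 in ['d', 'e', 'a'] -> ['a', 'd', 'e']
'e': index 2 in ['a', 'd', 'e'] -> ['e', 'a', 'd']
'a': index 1 in ['e', 'a', 'd'] -> ['a', 'e', 'd']
'e': index 1 in ['a', 'e', 'd'] -> ['e', 'a', 'd']


Output: [2, 2, 0, 0, 1, 1, 0, 2, 2, 1, 1]


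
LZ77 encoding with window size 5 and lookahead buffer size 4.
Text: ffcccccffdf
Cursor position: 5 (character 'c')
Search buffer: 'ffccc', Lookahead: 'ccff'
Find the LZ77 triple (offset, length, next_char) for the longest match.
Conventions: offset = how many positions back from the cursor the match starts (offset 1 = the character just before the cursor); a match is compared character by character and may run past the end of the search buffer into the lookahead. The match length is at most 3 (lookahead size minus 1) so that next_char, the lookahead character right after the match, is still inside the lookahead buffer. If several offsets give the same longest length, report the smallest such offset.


Try each offset into the search buffer:
  offset=1 (pos 4, char 'c'): match length 2
  offset=2 (pos 3, char 'c'): match length 2
  offset=3 (pos 2, char 'c'): match length 2
  offset=4 (pos 1, char 'f'): match length 0
  offset=5 (pos 0, char 'f'): match length 0
Longest match has length 2, found at offsets 1, 2, 3; take the smallest, offset 1.
next_char = character at position 5 + 2 = 7 -> 'f'

Best match: offset=1, length=2 (matching 'cc' starting at position 4)
LZ77 triple: (1, 2, 'f')


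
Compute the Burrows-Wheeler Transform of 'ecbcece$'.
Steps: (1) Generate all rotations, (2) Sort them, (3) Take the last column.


Rotations (sorted):
  0: $ecbcece -> last char: e
  1: bcece$ec -> last char: c
  2: cbcece$e -> last char: e
  3: ce$ecbce -> last char: e
  4: cece$ecb -> last char: b
  5: e$ecbcec -> last char: c
  6: ecbcece$ -> last char: $
  7: ece$ecbc -> last char: c


BWT = eceebc$c


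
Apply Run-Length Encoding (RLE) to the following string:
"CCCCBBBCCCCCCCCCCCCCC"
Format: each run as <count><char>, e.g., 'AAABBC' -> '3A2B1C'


Scanning runs left to right:
  i=0: run of 'C' x 4 -> '4C'
  i=4: run of 'B' x 3 -> '3B'
  i=7: run of 'C' x 14 -> '14C'

RLE = 4C3B14C


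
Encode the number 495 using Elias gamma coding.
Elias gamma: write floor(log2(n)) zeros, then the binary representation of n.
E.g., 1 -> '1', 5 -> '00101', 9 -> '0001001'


num_bits = floor(log2(495)) + 1 = 9
leading_zeros = num_bits - 1 = 8
binary(495) = 111101111

Elias gamma(495) = '00000000' + '111101111' = 00000000111101111 (17 bits)


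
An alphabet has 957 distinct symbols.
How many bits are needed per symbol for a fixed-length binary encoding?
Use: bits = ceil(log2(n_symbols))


log2(957) = 9.9024
Bracket: 2^9 = 512 < 957 <= 2^10 = 1024
So ceil(log2(957)) = 10

bits = ceil(log2(957)) = ceil(9.9024) = 10 bits


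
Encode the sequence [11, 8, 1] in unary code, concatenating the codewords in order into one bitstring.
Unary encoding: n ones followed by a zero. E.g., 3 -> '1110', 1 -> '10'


Encode each number as n ones followed by a terminating 0:
  11 -> 111111111110 (12 bits)
  8 -> 111111110 (9 bits)
  1 -> 10 (2 bits)
Total length = 12 + 9 + 2 = 23 bits.

Unary([11, 8, 1]) = 11111111111011111111010 (23 bits)


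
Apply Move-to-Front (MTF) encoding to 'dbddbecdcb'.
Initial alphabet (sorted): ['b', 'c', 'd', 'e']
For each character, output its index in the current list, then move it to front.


MTF encoding:
'd': index 2 in ['b', 'c', 'd', 'e'] -> ['d', 'b', 'c', 'e']
'b': index 1 in ['d', 'b', 'c', 'e'] -> ['b', 'd', 'c', 'e']
'd': index 1 in ['b', 'd', 'c', 'e'] -> ['d', 'b', 'c', 'e']
'd': index 0 in ['d', 'b', 'c', 'e'] -> ['d', 'b', 'c', 'e']
'b': index 1 in ['d', 'b', 'c', 'e'] -> ['b', 'd', 'c', 'e']
'e': index 3 in ['b', 'd', 'c', 'e'] -> ['e', 'b', 'd', 'c']
'c': index 3 in ['e', 'b', 'd', 'c'] -> ['c', 'e', 'b', 'd']
'd': index 3 in ['c', 'e', 'b', 'd'] -> ['d', 'c', 'e', 'b']
'c': index 1 in ['d', 'c', 'e', 'b'] -> ['c', 'd', 'e', 'b']
'b': index 3 in ['c', 'd', 'e', 'b'] -> ['b', 'c', 'd', 'e']


Output: [2, 1, 1, 0, 1, 3, 3, 3, 1, 3]


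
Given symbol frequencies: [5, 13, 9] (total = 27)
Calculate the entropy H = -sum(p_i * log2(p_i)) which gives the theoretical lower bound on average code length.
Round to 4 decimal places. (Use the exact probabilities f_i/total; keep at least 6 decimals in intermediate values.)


Per-symbol terms -p_i * log2(p_i) with p_i = f_i/27:
  p = 5/27 = 0.185185: log2(p) = -2.432959, -p*log2(p) = 0.450548
  p = 13/27 = 0.481481: log2(p) = -1.054448, -p*log2(p) = 0.507697
  p = 9/27 = 0.333333: log2(p) = -1.584963, -p*log2(p) = 0.528321
H = 0.450548 + 0.507697 + 0.528321 = 1.486566

H = 1.4866 bits/symbol


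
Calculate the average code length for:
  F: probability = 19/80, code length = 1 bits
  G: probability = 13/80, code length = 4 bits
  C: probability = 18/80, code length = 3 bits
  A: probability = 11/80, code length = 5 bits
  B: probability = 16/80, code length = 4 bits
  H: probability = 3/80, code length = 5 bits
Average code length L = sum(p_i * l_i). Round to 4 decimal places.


Weighted contributions p_i * l_i:
  F: (19/80) * 1 = 19/80
  G: (13/80) * 4 = 52/80
  C: (18/80) * 3 = 54/80
  A: (11/80) * 5 = 55/80
  B: (16/80) * 4 = 64/80
  H: (3/80) * 5 = 15/80
Sum = (19 + 52 + 54 + 55 + 64 + 15)/80 = 259/80

L = 259/80 = 3.2375 bits/symbol


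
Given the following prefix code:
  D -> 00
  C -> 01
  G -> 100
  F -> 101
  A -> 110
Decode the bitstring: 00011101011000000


Decoding step by step:
Bits 00 -> D
Bits 01 -> C
Bits 110 -> A
Bits 101 -> F
Bits 100 -> G
Bits 00 -> D
Bits 00 -> D


Decoded message: DCAFGDD


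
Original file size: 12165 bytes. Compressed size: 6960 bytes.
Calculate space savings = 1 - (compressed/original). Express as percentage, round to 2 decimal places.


ratio = compressed/original = 6960/12165 = 0.572133
savings = 1 - ratio = 1 - 0.572133 = 0.427867
as a percentage: 0.427867 * 100 = 42.79%

Space savings = 1 - 6960/12165 = 42.79%


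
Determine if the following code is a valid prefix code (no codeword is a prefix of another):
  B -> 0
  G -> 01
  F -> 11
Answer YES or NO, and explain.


Checking each pair (does one codeword prefix another?):
  B='0' vs G='01': prefix -- VIOLATION

NO -- this is NOT a valid prefix code. B (0) is a prefix of G (01).


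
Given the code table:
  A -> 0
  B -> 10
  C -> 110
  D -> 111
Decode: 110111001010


Decoding:
110 -> C
111 -> D
0 -> A
0 -> A
10 -> B
10 -> B


Result: CDAABB


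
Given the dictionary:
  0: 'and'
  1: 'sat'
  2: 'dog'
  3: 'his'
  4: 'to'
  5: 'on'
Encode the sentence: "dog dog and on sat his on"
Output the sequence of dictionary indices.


Look up each word in the dictionary:
  'dog' -> 2
  'dog' -> 2
  'and' -> 0
  'on' -> 5
  'sat' -> 1
  'his' -> 3
  'on' -> 5

Encoded: [2, 2, 0, 5, 1, 3, 5]


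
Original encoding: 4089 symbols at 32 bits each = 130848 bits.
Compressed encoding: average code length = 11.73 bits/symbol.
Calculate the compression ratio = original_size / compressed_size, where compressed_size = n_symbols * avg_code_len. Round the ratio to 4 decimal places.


original_size = n_symbols * orig_bits = 4089 * 32 = 130848 bits
compressed_size = n_symbols * avg_code_len = 4089 * 11.73 = 47963.97 bits
ratio = original_size / compressed_size = 130848 / 47963.97 = 2.728

Compression ratio = 2.728


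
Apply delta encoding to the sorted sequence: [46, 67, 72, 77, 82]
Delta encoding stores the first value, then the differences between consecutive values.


First value: 46
Deltas:
  67 - 46 = 21
  72 - 67 = 5
  77 - 72 = 5
  82 - 77 = 5


Delta encoded: [46, 21, 5, 5, 5]


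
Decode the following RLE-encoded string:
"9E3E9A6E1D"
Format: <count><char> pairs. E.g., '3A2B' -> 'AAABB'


Expanding each <count><char> pair:
  9E -> 'EEEEEEEEE'
  3E -> 'EEE'
  9A -> 'AAAAAAAAA'
  6E -> 'EEEEEE'
  1D -> 'D'

Decoded = EEEEEEEEEEEEAAAAAAAAAEEEEEED


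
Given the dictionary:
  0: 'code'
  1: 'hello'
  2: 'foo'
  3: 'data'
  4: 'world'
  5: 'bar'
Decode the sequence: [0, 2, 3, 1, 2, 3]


Look up each index in the dictionary:
  0 -> 'code'
  2 -> 'foo'
  3 -> 'data'
  1 -> 'hello'
  2 -> 'foo'
  3 -> 'data'

Decoded: "code foo data hello foo data"


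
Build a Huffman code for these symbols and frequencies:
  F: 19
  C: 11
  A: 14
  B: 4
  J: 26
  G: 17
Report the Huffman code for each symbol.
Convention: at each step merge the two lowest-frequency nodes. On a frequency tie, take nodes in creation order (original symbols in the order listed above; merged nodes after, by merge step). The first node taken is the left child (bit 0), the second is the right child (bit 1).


Huffman tree construction:
Step 1: Merge B(4) + C(11) = 15
Step 2: Merge A(14) + (B+C)(15) = 29
Step 3: Merge G(17) + F(19) = 36
Step 4: Merge J(26) + (A+(B+C))(29) = 55
Step 5: Merge (G+F)(36) + (J+(A+(B+C)))(55) = 91
Read each symbol's code off the tree from the root (left child = 0, right child = 1).

Codes:
  F: 01 (length 2)
  C: 1111 (length 4)
  A: 110 (length 3)
  B: 1110 (length 4)
  J: 10 (length 2)
  G: 00 (length 2)
Average code length: 226/91 = 2.4835 bits/symbol


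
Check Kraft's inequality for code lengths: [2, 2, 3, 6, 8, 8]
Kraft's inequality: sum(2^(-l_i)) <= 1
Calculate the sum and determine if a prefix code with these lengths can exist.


Sum = 2^(-2) + 2^(-2) + 2^(-3) + 2^(-6) + 2^(-8) + 2^(-8)
    = 0.25 + 0.25 + 0.125 + 0.015625 + 0.00390625 + 0.00390625
    = 166/256 = 0.6484375
Since 0.6484375 <= 1, Kraft's inequality IS satisfied.
A prefix code with these lengths CAN exist.

Kraft sum = 0.6484375. Satisfied.


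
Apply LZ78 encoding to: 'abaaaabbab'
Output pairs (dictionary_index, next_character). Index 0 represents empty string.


LZ78 encoding steps:
Dictionary: {0: ''}
Step 1: w='' (idx 0), next='a' -> output (0, 'a'), add 'a' as idx 1
Step 2: w='' (idx 0), next='b' -> output (0, 'b'), add 'b' as idx 2
Step 3: w='a' (idx 1), next='a' -> output (1, 'a'), add 'aa' as idx 3
Step 4: w='aa' (idx 3), next='b' -> output (3, 'b'), add 'aab' as idx 4
Step 5: w='b' (idx 2), next='a' -> output (2, 'a'), add 'ba' as idx 5
Step 6: w='b' (idx 2), end of input -> output (2, '')


Encoded: [(0, 'a'), (0, 'b'), (1, 'a'), (3, 'b'), (2, 'a'), (2, '')]


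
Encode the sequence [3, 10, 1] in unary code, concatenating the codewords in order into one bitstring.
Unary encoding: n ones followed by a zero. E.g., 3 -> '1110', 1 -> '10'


Encode each number as n ones followed by a terminating 0:
  3 -> 1110 (4 bits)
  10 -> 11111111110 (11 bits)
  1 -> 10 (2 bits)
Total length = 4 + 11 + 2 = 17 bits.

Unary([3, 10, 1]) = 11101111111111010 (17 bits)
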